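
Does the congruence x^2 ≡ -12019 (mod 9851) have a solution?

(-12019/9851)
  = (7683/9851)    [-12019 ≡ 7683 mod 9851]
  = -(9851/7683)    [QR: both ≡ 3 mod 4, sign flips]
  = -(2168/7683)    [9851 ≡ 2168 mod 7683]
  = (271/7683)    [7683 ≡ 3 mod 8 ⇒ (2/7683)^3 = -1]
  = -(7683/271)    [QR: both ≡ 3 mod 4, sign flips]
  = -(95/271)    [7683 ≡ 95 mod 271]
  = (271/95)    [QR: both ≡ 3 mod 4, sign flips]
  = (81/95)    [271 ≡ 81 mod 95]
  = (95/81)    [QR: 81 ≡ 1 mod 4, sign kept]
  = (14/81)    [95 ≡ 14 mod 81]
  = (7/81)    [81 ≡ 1 mod 8 ⇒ (2/81) = +1]
  = (81/7)    [QR: 81 ≡ 1 mod 4, sign kept]
  = (4/7)    [81 ≡ 4 mod 7]
  = (1/7)    [7 ≡ 7 mod 8 ⇒ (2/7)^2 = +1]
  = 1    [(1/7) = 1]
(-12019/9851) = 1, and 9851 is prime, so -12019 is a quadratic residue mod 9851.

yes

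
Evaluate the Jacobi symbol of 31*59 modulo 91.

By multiplicativity, (31·59|91) = (31|91)·(59|91).
First factor (31|91):
(31|91)
  = -(91|31)    [QR: both ≡ 3 mod 4, sign flips]
  = -(29|31)    [91 ≡ 29 mod 31]
  = -(31|29)    [QR: 29 ≡ 1 mod 4, sign kept]
  = -(2|29)    [31 ≡ 2 mod 29]
  = (1|29)    [29 ≡ 5 mod 8 ⇒ (2|29) = -1]
  = 1    [(1|29) = 1]
Second factor (59|91):
(59|91)
  = -(91|59)    [QR: both ≡ 3 mod 4, sign flips]
  = -(32|59)    [91 ≡ 32 mod 59]
  = (1|59)    [59 ≡ 3 mod 8 ⇒ (2|59)^5 = -1]
  = 1    [(1|59) = 1]
Product: (1)·(1) = 1.

1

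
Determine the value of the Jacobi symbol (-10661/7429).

-1

(-10661/7429)
  = (4197/7429)    [-10661 ≡ 4197 mod 7429]
  = (7429/4197)    [QR: 4197 ≡ 1 mod 4, sign kept]
  = (3232/4197)    [7429 ≡ 3232 mod 4197]
  = -(101/4197)    [4197 ≡ 5 mod 8 ⇒ (2/4197)^5 = -1]
  = -(4197/101)    [QR: 101 ≡ 1 mod 4, sign kept]
  = -(56/101)    [4197 ≡ 56 mod 101]
  = (7/101)    [101 ≡ 5 mod 8 ⇒ (2/101)^3 = -1]
  = (101/7)    [QR: 101 ≡ 1 mod 4, sign kept]
  = (3/7)    [101 ≡ 3 mod 7]
  = -(7/3)    [QR: both ≡ 3 mod 4, sign flips]
  = -(1/3)    [7 ≡ 1 mod 3]
  = -1    [(1/3) = 1]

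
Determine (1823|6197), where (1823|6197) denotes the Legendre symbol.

(1823|6197)
  = (6197|1823)    [QR: 6197 ≡ 1 mod 4, sign kept]
  = (728|1823)    [6197 ≡ 728 mod 1823]
  = (91|1823)    [1823 ≡ 7 mod 8 ⇒ (2|1823)^3 = +1]
  = -(1823|91)    [QR: both ≡ 3 mod 4, sign flips]
  = -(3|91)    [1823 ≡ 3 mod 91]
  = (91|3)    [QR: both ≡ 3 mod 4, sign flips]
  = (1|3)    [91 ≡ 1 mod 3]
  = 1    [(1|3) = 1]

1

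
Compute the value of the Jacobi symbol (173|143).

(173|143)
  = (30|143)    [173 ≡ 30 mod 143]
  = (15|143)    [143 ≡ 7 mod 8 ⇒ (2|143) = +1]
  = -(143|15)    [QR: both ≡ 3 mod 4, sign flips]
  = -(8|15)    [143 ≡ 8 mod 15]
  = -(1|15)    [15 ≡ 7 mod 8 ⇒ (2|15)^3 = +1]
  = -1    [(1|15) = 1]

-1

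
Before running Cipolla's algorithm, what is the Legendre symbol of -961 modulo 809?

(-961|809)
  = (961|809)    [809 ≡ 1 mod 4 ⇒ (-1|809) = +1]
  = (152|809)    [961 ≡ 152 mod 809]
  = (19|809)    [809 ≡ 1 mod 8 ⇒ (2|809)^3 = +1]
  = (809|19)    [QR: 809 ≡ 1 mod 4, sign kept]
  = (11|19)    [809 ≡ 11 mod 19]
  = -(19|11)    [QR: both ≡ 3 mod 4, sign flips]
  = -(8|11)    [19 ≡ 8 mod 11]
  = (1|11)    [11 ≡ 3 mod 8 ⇒ (2|11)^3 = -1]
  = 1    [(1|11) = 1]

1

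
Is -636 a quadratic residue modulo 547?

yes

(-636/547)
  = (458/547)    [-636 ≡ 458 mod 547]
  = -(229/547)    [547 ≡ 3 mod 8 ⇒ (2/547) = -1]
  = -(547/229)    [QR: 229 ≡ 1 mod 4, sign kept]
  = -(89/229)    [547 ≡ 89 mod 229]
  = -(229/89)    [QR: 89 ≡ 1 mod 4, sign kept]
  = -(51/89)    [229 ≡ 51 mod 89]
  = -(89/51)    [QR: 89 ≡ 1 mod 4, sign kept]
  = -(38/51)    [89 ≡ 38 mod 51]
  = (19/51)    [51 ≡ 3 mod 8 ⇒ (2/51) = -1]
  = -(51/19)    [QR: both ≡ 3 mod 4, sign flips]
  = -(13/19)    [51 ≡ 13 mod 19]
  = -(19/13)    [QR: 13 ≡ 1 mod 4, sign kept]
  = -(6/13)    [19 ≡ 6 mod 13]
  = (3/13)    [13 ≡ 5 mod 8 ⇒ (2/13) = -1]
  = (13/3)    [QR: 13 ≡ 1 mod 4, sign kept]
  = (1/3)    [13 ≡ 1 mod 3]
  = 1    [(1/3) = 1]
The Legendre symbol is 1, so x^2 ≡ -636 (mod 547) has solution.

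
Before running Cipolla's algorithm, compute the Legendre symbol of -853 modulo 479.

(-853/479)
  = -(853/479)    [479 ≡ 3 mod 4 ⇒ (-1/479) = -1]
  = -(374/479)    [853 ≡ 374 mod 479]
  = -(187/479)    [479 ≡ 7 mod 8 ⇒ (2/479) = +1]
  = (479/187)    [QR: both ≡ 3 mod 4, sign flips]
  = (105/187)    [479 ≡ 105 mod 187]
  = (187/105)    [QR: 105 ≡ 1 mod 4, sign kept]
  = (82/105)    [187 ≡ 82 mod 105]
  = (41/105)    [105 ≡ 1 mod 8 ⇒ (2/105) = +1]
  = (105/41)    [QR: 41 ≡ 1 mod 4, sign kept]
  = (23/41)    [105 ≡ 23 mod 41]
  = (41/23)    [QR: 41 ≡ 1 mod 4, sign kept]
  = (18/23)    [41 ≡ 18 mod 23]
  = (9/23)    [23 ≡ 7 mod 8 ⇒ (2/23) = +1]
  = (23/9)    [QR: 9 ≡ 1 mod 4, sign kept]
  = (5/9)    [23 ≡ 5 mod 9]
  = (9/5)    [QR: 5 ≡ 1 mod 4, sign kept]
  = (4/5)    [9 ≡ 4 mod 5]
  = (1/5)    [5 ≡ 5 mod 8 ⇒ (2/5)^2 = +1]
  = 1    [(1/5) = 1]

1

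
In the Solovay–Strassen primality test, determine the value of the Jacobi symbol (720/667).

Reduce the numerator: 720 ≡ 53 (mod 667), so (720/667) = (53/667).
53 ≡ 1 (mod 4), so quadratic reciprocity gives (53/667) = (667/53). Reduce: 667 ≡ 31 (mod 53). Now have (31/53).
53 ≡ 1 (mod 4), so quadratic reciprocity gives (31/53) = (53/31). Reduce: 53 ≡ 22 (mod 31). Now have (22/31).
Factor out 2: 22 = 2·11. Since 31 ≡ 7 (mod 8), (2/31) = +1. Now have (11/31).
Both 11 ≡ 3 and 31 ≡ 3 (mod 4), so reciprocity gives (11/31) = -(31/11). Reduce: 31 ≡ 9 (mod 11). Now have -(9/11).
9 ≡ 1 (mod 4), so quadratic reciprocity gives (9/11) = (11/9). Reduce: 11 ≡ 2 (mod 9). Now have -(2/9).
Factor out 2: 2 = 2. Since 9 ≡ 1 (mod 8), (2/9) = +1. Now have -(1/9).
(1/9) = 1. Collecting the sign factors: -1.

-1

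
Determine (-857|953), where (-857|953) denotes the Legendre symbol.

Pull out -1: (-857|953) = (-1|953)·(857|953). Since 953 ≡ 1 (mod 4), (-1|953) = +1. Now have (857|953).
857 ≡ 1 (mod 4), so quadratic reciprocity gives (857|953) = (953|857). Reduce: 953 ≡ 96 (mod 857). Now have (96|857).
Factor out 2: 96 = 2^5·3. Since 857 ≡ 1 (mod 8), (2|857) = +1, and (2|857)^5 = +1. Now have (3|857).
857 ≡ 1 (mod 4), so quadratic reciprocity gives (3|857) = (857|3). Reduce: 857 ≡ 2 (mod 3). Now have (2|3).
Factor out 2: 2 = 2. Since 3 ≡ 3 (mod 8), (2|3) = -1. Now have -(1|3).
(1|3) = 1. Collecting the sign factors: -1.

-1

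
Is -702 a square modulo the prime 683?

no

Reduce the numerator: -702 ≡ 664 (mod 683), so (-702|683) = (664|683).
Factor out 2: 664 = 2^3·83. Since 683 ≡ 3 (mod 8), (2|683) = -1, and (2|683)^3 = -1. Now have -(83|683).
Both 83 ≡ 3 and 683 ≡ 3 (mod 4), so reciprocity gives (83|683) = -(683|83). Reduce: 683 ≡ 19 (mod 83). Now have (19|83).
Both 19 ≡ 3 and 83 ≡ 3 (mod 4), so reciprocity gives (19|83) = -(83|19). Reduce: 83 ≡ 7 (mod 19). Now have -(7|19).
Both 7 ≡ 3 and 19 ≡ 3 (mod 4), so reciprocity gives (7|19) = -(19|7). Reduce: 19 ≡ 5 (mod 7). Now have (5|7).
5 ≡ 1 (mod 4), so quadratic reciprocity gives (5|7) = (7|5). Reduce: 7 ≡ 2 (mod 5). Now have (2|5).
Factor out 2: 2 = 2. Since 5 ≡ 5 (mod 8), (2|5) = -1. Now have -(1|5).
(1|5) = 1. Collecting the sign factors: -1.
(-702|683) = -1, and 683 is prime, so -702 is not a quadratic residue mod 683.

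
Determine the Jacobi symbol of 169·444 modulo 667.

By multiplicativity, (169·444/667) = (169/667)·(444/667).
First factor (169/667):
169 ≡ 1 (mod 4), so quadratic reciprocity gives (169/667) = (667/169). Reduce: 667 ≡ 160 (mod 169). Now have (160/169).
Factor out 2: 160 = 2^5·5. Since 169 ≡ 1 (mod 8), (2/169) = +1, and (2/169)^5 = +1. Now have (5/169).
5 ≡ 1 (mod 4), so quadratic reciprocity gives (5/169) = (169/5). Reduce: 169 ≡ 4 (mod 5). Now have (4/5).
Factor out 2: 4 = 2^2. Since 5 ≡ 5 (mod 8), (2/5) = -1, and (2/5)^2 = +1. Now have (1/5).
(1/5) = 1. Collecting the sign factors: 1.
Second factor (444/667):
Factor out 2: 444 = 2^2·111. Since 667 ≡ 3 (mod 8), (2/667) = -1, and (2/667)^2 = +1. Now have (111/667).
Both 111 ≡ 3 and 667 ≡ 3 (mod 4), so reciprocity gives (111/667) = -(667/111). Reduce: 667 ≡ 1 (mod 111). Now have -(1/111).
(1/111) = 1. Collecting the sign factors: -1.
Product: (1)·(-1) = -1.

-1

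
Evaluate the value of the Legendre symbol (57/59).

(57/59)
  = (59/57)    [QR: 57 ≡ 1 mod 4, sign kept]
  = (2/57)    [59 ≡ 2 mod 57]
  = (1/57)    [57 ≡ 1 mod 8 ⇒ (2/57) = +1]
  = 1    [(1/57) = 1]

1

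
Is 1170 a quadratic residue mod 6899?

no

(1170|6899)
  = -(585|6899)    [6899 ≡ 3 mod 8 ⇒ (2|6899) = -1]
  = -(6899|585)    [QR: 585 ≡ 1 mod 4, sign kept]
  = -(464|585)    [6899 ≡ 464 mod 585]
  = -(29|585)    [585 ≡ 1 mod 8 ⇒ (2|585)^4 = +1]
  = -(585|29)    [QR: 29 ≡ 1 mod 4, sign kept]
  = -(5|29)    [585 ≡ 5 mod 29]
  = -(29|5)    [QR: 5 ≡ 1 mod 4, sign kept]
  = -(4|5)    [29 ≡ 4 mod 5]
  = -(1|5)    [5 ≡ 5 mod 8 ⇒ (2|5)^2 = +1]
  = -1    [(1|5) = 1]
The Legendre symbol is -1, so x^2 ≡ 1170 (mod 6899) has no solution.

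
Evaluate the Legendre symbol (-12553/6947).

-1

(-12553/6947)
  = (1341/6947)    [-12553 ≡ 1341 mod 6947]
  = (6947/1341)    [QR: 1341 ≡ 1 mod 4, sign kept]
  = (242/1341)    [6947 ≡ 242 mod 1341]
  = -(121/1341)    [1341 ≡ 5 mod 8 ⇒ (2/1341) = -1]
  = -(1341/121)    [QR: 121 ≡ 1 mod 4, sign kept]
  = -(10/121)    [1341 ≡ 10 mod 121]
  = -(5/121)    [121 ≡ 1 mod 8 ⇒ (2/121) = +1]
  = -(121/5)    [QR: 5 ≡ 1 mod 4, sign kept]
  = -(1/5)    [121 ≡ 1 mod 5]
  = -1    [(1/5) = 1]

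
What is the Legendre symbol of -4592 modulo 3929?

-1

(-4592 / 3929)
  = (3266 / 3929)    [-4592 ≡ 3266 mod 3929]
  = (1633 / 3929)    [3929 ≡ 1 mod 8 ⇒ (2 / 3929) = +1]
  = (3929 / 1633)    [QR: 1633 ≡ 1 mod 4, sign kept]
  = (663 / 1633)    [3929 ≡ 663 mod 1633]
  = (1633 / 663)    [QR: 1633 ≡ 1 mod 4, sign kept]
  = (307 / 663)    [1633 ≡ 307 mod 663]
  = -(663 / 307)    [QR: both ≡ 3 mod 4, sign flips]
  = -(49 / 307)    [663 ≡ 49 mod 307]
  = -(307 / 49)    [QR: 49 ≡ 1 mod 4, sign kept]
  = -(13 / 49)    [307 ≡ 13 mod 49]
  = -(49 / 13)    [QR: 13 ≡ 1 mod 4, sign kept]
  = -(10 / 13)    [49 ≡ 10 mod 13]
  = (5 / 13)    [13 ≡ 5 mod 8 ⇒ (2 / 13) = -1]
  = (13 / 5)    [QR: 5 ≡ 1 mod 4, sign kept]
  = (3 / 5)    [13 ≡ 3 mod 5]
  = (5 / 3)    [QR: 5 ≡ 1 mod 4, sign kept]
  = (2 / 3)    [5 ≡ 2 mod 3]
  = -(1 / 3)    [3 ≡ 3 mod 8 ⇒ (2 / 3) = -1]
  = -1    [(1 / 3) = 1]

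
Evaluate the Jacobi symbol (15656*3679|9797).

By multiplicativity, (15656·3679|9797) = (15656|9797)·(3679|9797).
First factor (15656|9797):
(15656|9797)
  = (5859|9797)    [15656 ≡ 5859 mod 9797]
  = (9797|5859)    [QR: 9797 ≡ 1 mod 4, sign kept]
  = (3938|5859)    [9797 ≡ 3938 mod 5859]
  = -(1969|5859)    [5859 ≡ 3 mod 8 ⇒ (2|5859) = -1]
  = -(5859|1969)    [QR: 1969 ≡ 1 mod 4, sign kept]
  = -(1921|1969)    [5859 ≡ 1921 mod 1969]
  = -(1969|1921)    [QR: 1921 ≡ 1 mod 4, sign kept]
  = -(48|1921)    [1969 ≡ 48 mod 1921]
  = -(3|1921)    [1921 ≡ 1 mod 8 ⇒ (2|1921)^4 = +1]
  = -(1921|3)    [QR: 1921 ≡ 1 mod 4, sign kept]
  = -(1|3)    [1921 ≡ 1 mod 3]
  = -1    [(1|3) = 1]
Second factor (3679|9797):
(3679|9797)
  = (9797|3679)    [QR: 9797 ≡ 1 mod 4, sign kept]
  = (2439|3679)    [9797 ≡ 2439 mod 3679]
  = -(3679|2439)    [QR: both ≡ 3 mod 4, sign flips]
  = -(1240|2439)    [3679 ≡ 1240 mod 2439]
  = -(155|2439)    [2439 ≡ 7 mod 8 ⇒ (2|2439)^3 = +1]
  = (2439|155)    [QR: both ≡ 3 mod 4, sign flips]
  = (114|155)    [2439 ≡ 114 mod 155]
  = -(57|155)    [155 ≡ 3 mod 8 ⇒ (2|155) = -1]
  = -(155|57)    [QR: 57 ≡ 1 mod 4, sign kept]
  = -(41|57)    [155 ≡ 41 mod 57]
  = -(57|41)    [QR: 41 ≡ 1 mod 4, sign kept]
  = -(16|41)    [57 ≡ 16 mod 41]
  = -(1|41)    [41 ≡ 1 mod 8 ⇒ (2|41)^4 = +1]
  = -1    [(1|41) = 1]
Product: (-1)·(-1) = 1.

1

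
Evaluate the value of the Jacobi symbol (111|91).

1

Reduce the numerator: 111 ≡ 20 (mod 91), so (111|91) = (20|91).
Factor out 2: 20 = 2^2·5. Since 91 ≡ 3 (mod 8), (2|91) = -1, and (2|91)^2 = +1. Now have (5|91).
5 ≡ 1 (mod 4), so quadratic reciprocity gives (5|91) = (91|5). Reduce: 91 ≡ 1 (mod 5). Now have (1|5).
(1|5) = 1. Collecting the sign factors: 1.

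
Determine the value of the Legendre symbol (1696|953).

1

(1696|953)
  = (743|953)    [1696 ≡ 743 mod 953]
  = (953|743)    [QR: 953 ≡ 1 mod 4, sign kept]
  = (210|743)    [953 ≡ 210 mod 743]
  = (105|743)    [743 ≡ 7 mod 8 ⇒ (2|743) = +1]
  = (743|105)    [QR: 105 ≡ 1 mod 4, sign kept]
  = (8|105)    [743 ≡ 8 mod 105]
  = (1|105)    [105 ≡ 1 mod 8 ⇒ (2|105)^3 = +1]
  = 1    [(1|105) = 1]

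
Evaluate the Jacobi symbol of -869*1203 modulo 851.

1

By multiplicativity, (-869·1203|851) = (-869|851)·(1203|851).
First factor (-869|851):
Reduce the numerator: -869 ≡ 833 (mod 851), so (-869|851) = (833|851).
833 ≡ 1 (mod 4), so quadratic reciprocity gives (833|851) = (851|833). Reduce: 851 ≡ 18 (mod 833). Now have (18|833).
Factor out 2: 18 = 2·9. Since 833 ≡ 1 (mod 8), (2|833) = +1. Now have (9|833).
9 ≡ 1 (mod 4), so quadratic reciprocity gives (9|833) = (833|9). Reduce: 833 ≡ 5 (mod 9). Now have (5|9).
5 ≡ 1 (mod 4), so quadratic reciprocity gives (5|9) = (9|5). Reduce: 9 ≡ 4 (mod 5). Now have (4|5).
Factor out 2: 4 = 2^2. Since 5 ≡ 5 (mod 8), (2|5) = -1, and (2|5)^2 = +1. Now have (1|5).
(1|5) = 1. Collecting the sign factors: 1.
Second factor (1203|851):
Reduce the numerator: 1203 ≡ 352 (mod 851), so (1203|851) = (352|851).
Factor out 2: 352 = 2^5·11. Since 851 ≡ 3 (mod 8), (2|851) = -1, and (2|851)^5 = -1. Now have -(11|851).
Both 11 ≡ 3 and 851 ≡ 3 (mod 4), so reciprocity gives (11|851) = -(851|11). Reduce: 851 ≡ 4 (mod 11). Now have (4|11).
Factor out 2: 4 = 2^2. Since 11 ≡ 3 (mod 8), (2|11) = -1, and (2|11)^2 = +1. Now have (1|11).
(1|11) = 1. Collecting the sign factors: 1.
Product: (1)·(1) = 1.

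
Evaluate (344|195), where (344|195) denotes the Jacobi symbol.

Reduce the numerator: 344 ≡ 149 (mod 195), so (344|195) = (149|195).
149 ≡ 1 (mod 4), so quadratic reciprocity gives (149|195) = (195|149). Reduce: 195 ≡ 46 (mod 149). Now have (46|149).
Factor out 2: 46 = 2·23. Since 149 ≡ 5 (mod 8), (2|149) = -1. Now have -(23|149).
149 ≡ 1 (mod 4), so quadratic reciprocity gives (23|149) = (149|23). Reduce: 149 ≡ 11 (mod 23). Now have -(11|23).
Both 11 ≡ 3 and 23 ≡ 3 (mod 4), so reciprocity gives (11|23) = -(23|11). Reduce: 23 ≡ 1 (mod 11). Now have (1|11).
(1|11) = 1. Collecting the sign factors: 1.

1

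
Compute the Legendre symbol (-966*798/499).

By multiplicativity, (-966·798/499) = (-966/499)·(798/499).
First factor (-966/499):
(-966/499)
  = -(966/499)    [499 ≡ 3 mod 4 ⇒ (-1/499) = -1]
  = -(467/499)    [966 ≡ 467 mod 499]
  = (499/467)    [QR: both ≡ 3 mod 4, sign flips]
  = (32/467)    [499 ≡ 32 mod 467]
  = -(1/467)    [467 ≡ 3 mod 8 ⇒ (2/467)^5 = -1]
  = -1    [(1/467) = 1]
Second factor (798/499):
(798/499)
  = (299/499)    [798 ≡ 299 mod 499]
  = -(499/299)    [QR: both ≡ 3 mod 4, sign flips]
  = -(200/299)    [499 ≡ 200 mod 299]
  = (25/299)    [299 ≡ 3 mod 8 ⇒ (2/299)^3 = -1]
  = (299/25)    [QR: 25 ≡ 1 mod 4, sign kept]
  = (24/25)    [299 ≡ 24 mod 25]
  = (3/25)    [25 ≡ 1 mod 8 ⇒ (2/25)^3 = +1]
  = (25/3)    [QR: 25 ≡ 1 mod 4, sign kept]
  = (1/3)    [25 ≡ 1 mod 3]
  = 1    [(1/3) = 1]
Product: (-1)·(1) = -1.

-1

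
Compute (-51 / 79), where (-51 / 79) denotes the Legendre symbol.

Reduce the numerator: -51 ≡ 28 (mod 79), so (-51 / 79) = (28 / 79).
Factor out 2: 28 = 2^2·7. Since 79 ≡ 7 (mod 8), (2 / 79) = +1, and (2 / 79)^2 = +1. Now have (7 / 79).
Both 7 ≡ 3 and 79 ≡ 3 (mod 4), so reciprocity gives (7 / 79) = -(79 / 7). Reduce: 79 ≡ 2 (mod 7). Now have -(2 / 7).
Factor out 2: 2 = 2. Since 7 ≡ 7 (mod 8), (2 / 7) = +1. Now have -(1 / 7).
(1 / 7) = 1. Collecting the sign factors: -1.

-1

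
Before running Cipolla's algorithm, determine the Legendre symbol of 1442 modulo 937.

Reduce the numerator: 1442 ≡ 505 (mod 937), so (1442|937) = (505|937).
505 ≡ 1 (mod 4), so quadratic reciprocity gives (505|937) = (937|505). Reduce: 937 ≡ 432 (mod 505). Now have (432|505).
Factor out 2: 432 = 2^4·27. Since 505 ≡ 1 (mod 8), (2|505) = +1, and (2|505)^4 = +1. Now have (27|505).
505 ≡ 1 (mod 4), so quadratic reciprocity gives (27|505) = (505|27). Reduce: 505 ≡ 19 (mod 27). Now have (19|27).
Both 19 ≡ 3 and 27 ≡ 3 (mod 4), so reciprocity gives (19|27) = -(27|19). Reduce: 27 ≡ 8 (mod 19). Now have -(8|19).
Factor out 2: 8 = 2^3. Since 19 ≡ 3 (mod 8), (2|19) = -1, and (2|19)^3 = -1. Now have (1|19).
(1|19) = 1. Collecting the sign factors: 1.

1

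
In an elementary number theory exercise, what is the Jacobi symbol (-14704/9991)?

-1

(-14704/9991)
  = -(14704/9991)    [9991 ≡ 3 mod 4 ⇒ (-1/9991) = -1]
  = -(4713/9991)    [14704 ≡ 4713 mod 9991]
  = -(9991/4713)    [QR: 4713 ≡ 1 mod 4, sign kept]
  = -(565/4713)    [9991 ≡ 565 mod 4713]
  = -(4713/565)    [QR: 565 ≡ 1 mod 4, sign kept]
  = -(193/565)    [4713 ≡ 193 mod 565]
  = -(565/193)    [QR: 193 ≡ 1 mod 4, sign kept]
  = -(179/193)    [565 ≡ 179 mod 193]
  = -(193/179)    [QR: 193 ≡ 1 mod 4, sign kept]
  = -(14/179)    [193 ≡ 14 mod 179]
  = (7/179)    [179 ≡ 3 mod 8 ⇒ (2/179) = -1]
  = -(179/7)    [QR: both ≡ 3 mod 4, sign flips]
  = -(4/7)    [179 ≡ 4 mod 7]
  = -(1/7)    [7 ≡ 7 mod 8 ⇒ (2/7)^2 = +1]
  = -1    [(1/7) = 1]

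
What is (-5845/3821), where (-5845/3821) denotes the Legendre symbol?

(-5845/3821)
  = (1797/3821)    [-5845 ≡ 1797 mod 3821]
  = (3821/1797)    [QR: 1797 ≡ 1 mod 4, sign kept]
  = (227/1797)    [3821 ≡ 227 mod 1797]
  = (1797/227)    [QR: 1797 ≡ 1 mod 4, sign kept]
  = (208/227)    [1797 ≡ 208 mod 227]
  = (13/227)    [227 ≡ 3 mod 8 ⇒ (2/227)^4 = +1]
  = (227/13)    [QR: 13 ≡ 1 mod 4, sign kept]
  = (6/13)    [227 ≡ 6 mod 13]
  = -(3/13)    [13 ≡ 5 mod 8 ⇒ (2/13) = -1]
  = -(13/3)    [QR: 13 ≡ 1 mod 4, sign kept]
  = -(1/3)    [13 ≡ 1 mod 3]
  = -1    [(1/3) = 1]

-1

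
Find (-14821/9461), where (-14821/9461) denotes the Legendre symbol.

Reduce the numerator: -14821 ≡ 4101 (mod 9461), so (-14821/9461) = (4101/9461).
4101 ≡ 1 (mod 4), so quadratic reciprocity gives (4101/9461) = (9461/4101). Reduce: 9461 ≡ 1259 (mod 4101). Now have (1259/4101).
4101 ≡ 1 (mod 4), so quadratic reciprocity gives (1259/4101) = (4101/1259). Reduce: 4101 ≡ 324 (mod 1259). Now have (324/1259).
Factor out 2: 324 = 2^2·81. Since 1259 ≡ 3 (mod 8), (2/1259) = -1, and (2/1259)^2 = +1. Now have (81/1259).
81 ≡ 1 (mod 4), so quadratic reciprocity gives (81/1259) = (1259/81). Reduce: 1259 ≡ 44 (mod 81). Now have (44/81).
Factor out 2: 44 = 2^2·11. Since 81 ≡ 1 (mod 8), (2/81) = +1, and (2/81)^2 = +1. Now have (11/81).
81 ≡ 1 (mod 4), so quadratic reciprocity gives (11/81) = (81/11). Reduce: 81 ≡ 4 (mod 11). Now have (4/11).
Factor out 2: 4 = 2^2. Since 11 ≡ 3 (mod 8), (2/11) = -1, and (2/11)^2 = +1. Now have (1/11).
(1/11) = 1. Collecting the sign factors: 1.

1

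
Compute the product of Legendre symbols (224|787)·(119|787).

By multiplicativity, (224·119|787) = (224|787)·(119|787).
First factor (224|787):
(224|787)
  = -(7|787)    [787 ≡ 3 mod 8 ⇒ (2|787)^5 = -1]
  = (787|7)    [QR: both ≡ 3 mod 4, sign flips]
  = (3|7)    [787 ≡ 3 mod 7]
  = -(7|3)    [QR: both ≡ 3 mod 4, sign flips]
  = -(1|3)    [7 ≡ 1 mod 3]
  = -1    [(1|3) = 1]
Second factor (119|787):
(119|787)
  = -(787|119)    [QR: both ≡ 3 mod 4, sign flips]
  = -(73|119)    [787 ≡ 73 mod 119]
  = -(119|73)    [QR: 73 ≡ 1 mod 4, sign kept]
  = -(46|73)    [119 ≡ 46 mod 73]
  = -(23|73)    [73 ≡ 1 mod 8 ⇒ (2|73) = +1]
  = -(73|23)    [QR: 73 ≡ 1 mod 4, sign kept]
  = -(4|23)    [73 ≡ 4 mod 23]
  = -(1|23)    [23 ≡ 7 mod 8 ⇒ (2|23)^2 = +1]
  = -1    [(1|23) = 1]
Product: (-1)·(-1) = 1.

1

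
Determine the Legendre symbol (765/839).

-1

(765/839)
  = (839/765)    [QR: 765 ≡ 1 mod 4, sign kept]
  = (74/765)    [839 ≡ 74 mod 765]
  = -(37/765)    [765 ≡ 5 mod 8 ⇒ (2/765) = -1]
  = -(765/37)    [QR: 37 ≡ 1 mod 4, sign kept]
  = -(25/37)    [765 ≡ 25 mod 37]
  = -(37/25)    [QR: 25 ≡ 1 mod 4, sign kept]
  = -(12/25)    [37 ≡ 12 mod 25]
  = -(3/25)    [25 ≡ 1 mod 8 ⇒ (2/25)^2 = +1]
  = -(25/3)    [QR: 25 ≡ 1 mod 4, sign kept]
  = -(1/3)    [25 ≡ 1 mod 3]
  = -1    [(1/3) = 1]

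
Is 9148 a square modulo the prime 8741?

no

Reduce the numerator: 9148 ≡ 407 (mod 8741), so (9148/8741) = (407/8741).
8741 ≡ 1 (mod 4), so quadratic reciprocity gives (407/8741) = (8741/407). Reduce: 8741 ≡ 194 (mod 407). Now have (194/407).
Factor out 2: 194 = 2·97. Since 407 ≡ 7 (mod 8), (2/407) = +1. Now have (97/407).
97 ≡ 1 (mod 4), so quadratic reciprocity gives (97/407) = (407/97). Reduce: 407 ≡ 19 (mod 97). Now have (19/97).
97 ≡ 1 (mod 4), so quadratic reciprocity gives (19/97) = (97/19). Reduce: 97 ≡ 2 (mod 19). Now have (2/19).
Factor out 2: 2 = 2. Since 19 ≡ 3 (mod 8), (2/19) = -1. Now have -(1/19).
(1/19) = 1. Collecting the sign factors: -1.
(9148/8741) = -1, and 8741 is prime, so 9148 is not a quadratic residue mod 8741.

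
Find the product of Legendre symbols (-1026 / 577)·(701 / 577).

By multiplicativity, (-1026·701 / 577) = (-1026 / 577)·(701 / 577).
First factor (-1026 / 577):
Reduce the numerator: -1026 ≡ 128 (mod 577), so (-1026 / 577) = (128 / 577).
Factor out 2: 128 = 2^7. Since 577 ≡ 1 (mod 8), (2 / 577) = +1, and (2 / 577)^7 = +1. Now have (1 / 577).
(1 / 577) = 1. Collecting the sign factors: 1.
Second factor (701 / 577):
Reduce the numerator: 701 ≡ 124 (mod 577), so (701 / 577) = (124 / 577).
Factor out 2: 124 = 2^2·31. Since 577 ≡ 1 (mod 8), (2 / 577) = +1, and (2 / 577)^2 = +1. Now have (31 / 577).
577 ≡ 1 (mod 4), so quadratic reciprocity gives (31 / 577) = (577 / 31). Reduce: 577 ≡ 19 (mod 31). Now have (19 / 31).
Both 19 ≡ 3 and 31 ≡ 3 (mod 4), so reciprocity gives (19 / 31) = -(31 / 19). Reduce: 31 ≡ 12 (mod 19). Now have -(12 / 19).
Factor out 2: 12 = 2^2·3. Since 19 ≡ 3 (mod 8), (2 / 19) = -1, and (2 / 19)^2 = +1. Now have -(3 / 19).
Both 3 ≡ 3 and 19 ≡ 3 (mod 4), so reciprocity gives (3 / 19) = -(19 / 3). Reduce: 19 ≡ 1 (mod 3). Now have (1 / 3).
(1 / 3) = 1. Collecting the sign factors: 1.
Product: (1)·(1) = 1.

1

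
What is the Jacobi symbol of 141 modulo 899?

(141 / 899)
  = (899 / 141)    [QR: 141 ≡ 1 mod 4, sign kept]
  = (53 / 141)    [899 ≡ 53 mod 141]
  = (141 / 53)    [QR: 53 ≡ 1 mod 4, sign kept]
  = (35 / 53)    [141 ≡ 35 mod 53]
  = (53 / 35)    [QR: 53 ≡ 1 mod 4, sign kept]
  = (18 / 35)    [53 ≡ 18 mod 35]
  = -(9 / 35)    [35 ≡ 3 mod 8 ⇒ (2 / 35) = -1]
  = -(35 / 9)    [QR: 9 ≡ 1 mod 4, sign kept]
  = -(8 / 9)    [35 ≡ 8 mod 9]
  = -(1 / 9)    [9 ≡ 1 mod 8 ⇒ (2 / 9)^3 = +1]
  = -1    [(1 / 9) = 1]

-1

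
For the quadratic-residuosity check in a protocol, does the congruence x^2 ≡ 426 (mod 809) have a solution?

(426/809)
  = (213/809)    [809 ≡ 1 mod 8 ⇒ (2/809) = +1]
  = (809/213)    [QR: 213 ≡ 1 mod 4, sign kept]
  = (170/213)    [809 ≡ 170 mod 213]
  = -(85/213)    [213 ≡ 5 mod 8 ⇒ (2/213) = -1]
  = -(213/85)    [QR: 85 ≡ 1 mod 4, sign kept]
  = -(43/85)    [213 ≡ 43 mod 85]
  = -(85/43)    [QR: 85 ≡ 1 mod 4, sign kept]
  = -(42/43)    [85 ≡ 42 mod 43]
  = (21/43)    [43 ≡ 3 mod 8 ⇒ (2/43) = -1]
  = (43/21)    [QR: 21 ≡ 1 mod 4, sign kept]
  = (1/21)    [43 ≡ 1 mod 21]
  = 1    [(1/21) = 1]
The Legendre symbol is 1, so x^2 ≡ 426 (mod 809) has solution.

yes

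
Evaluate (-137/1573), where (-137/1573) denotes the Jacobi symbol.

(-137/1573)
  = (137/1573)    [1573 ≡ 1 mod 4 ⇒ (-1/1573) = +1]
  = (1573/137)    [QR: 137 ≡ 1 mod 4, sign kept]
  = (66/137)    [1573 ≡ 66 mod 137]
  = (33/137)    [137 ≡ 1 mod 8 ⇒ (2/137) = +1]
  = (137/33)    [QR: 33 ≡ 1 mod 4, sign kept]
  = (5/33)    [137 ≡ 5 mod 33]
  = (33/5)    [QR: 5 ≡ 1 mod 4, sign kept]
  = (3/5)    [33 ≡ 3 mod 5]
  = (5/3)    [QR: 5 ≡ 1 mod 4, sign kept]
  = (2/3)    [5 ≡ 2 mod 3]
  = -(1/3)    [3 ≡ 3 mod 8 ⇒ (2/3) = -1]
  = -1    [(1/3) = 1]

-1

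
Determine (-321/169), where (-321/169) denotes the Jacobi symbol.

1

(-321/169)
  = (17/169)    [-321 ≡ 17 mod 169]
  = (169/17)    [QR: 17 ≡ 1 mod 4, sign kept]
  = (16/17)    [169 ≡ 16 mod 17]
  = (1/17)    [17 ≡ 1 mod 8 ⇒ (2/17)^4 = +1]
  = 1    [(1/17) = 1]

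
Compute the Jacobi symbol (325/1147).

325 ≡ 1 (mod 4), so quadratic reciprocity gives (325/1147) = (1147/325). Reduce: 1147 ≡ 172 (mod 325). Now have (172/325).
Factor out 2: 172 = 2^2·43. Since 325 ≡ 5 (mod 8), (2/325) = -1, and (2/325)^2 = +1. Now have (43/325).
325 ≡ 1 (mod 4), so quadratic reciprocity gives (43/325) = (325/43). Reduce: 325 ≡ 24 (mod 43). Now have (24/43).
Factor out 2: 24 = 2^3·3. Since 43 ≡ 3 (mod 8), (2/43) = -1, and (2/43)^3 = -1. Now have -(3/43).
Both 3 ≡ 3 and 43 ≡ 3 (mod 4), so reciprocity gives (3/43) = -(43/3). Reduce: 43 ≡ 1 (mod 3). Now have (1/3).
(1/3) = 1. Collecting the sign factors: 1.

1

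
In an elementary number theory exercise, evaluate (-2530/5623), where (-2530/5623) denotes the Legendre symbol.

1

(-2530/5623)
  = -(2530/5623)    [5623 ≡ 3 mod 4 ⇒ (-1/5623) = -1]
  = -(1265/5623)    [5623 ≡ 7 mod 8 ⇒ (2/5623) = +1]
  = -(5623/1265)    [QR: 1265 ≡ 1 mod 4, sign kept]
  = -(563/1265)    [5623 ≡ 563 mod 1265]
  = -(1265/563)    [QR: 1265 ≡ 1 mod 4, sign kept]
  = -(139/563)    [1265 ≡ 139 mod 563]
  = (563/139)    [QR: both ≡ 3 mod 4, sign flips]
  = (7/139)    [563 ≡ 7 mod 139]
  = -(139/7)    [QR: both ≡ 3 mod 4, sign flips]
  = -(6/7)    [139 ≡ 6 mod 7]
  = -(3/7)    [7 ≡ 7 mod 8 ⇒ (2/7) = +1]
  = (7/3)    [QR: both ≡ 3 mod 4, sign flips]
  = (1/3)    [7 ≡ 1 mod 3]
  = 1    [(1/3) = 1]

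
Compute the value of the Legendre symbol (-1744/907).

Pull out -1: (-1744/907) = (-1/907)·(1744/907). Since 907 ≡ 3 (mod 4), (-1/907) = -1. Now have -(1744/907).
Reduce the numerator: 1744 ≡ 837 (mod 907), so (1744/907) = (837/907).
837 ≡ 1 (mod 4), so quadratic reciprocity gives (837/907) = (907/837). Reduce: 907 ≡ 70 (mod 837). Now have -(70/837).
Factor out 2: 70 = 2·35. Since 837 ≡ 5 (mod 8), (2/837) = -1. Now have (35/837).
837 ≡ 1 (mod 4), so quadratic reciprocity gives (35/837) = (837/35). Reduce: 837 ≡ 32 (mod 35). Now have (32/35).
Factor out 2: 32 = 2^5. Since 35 ≡ 3 (mod 8), (2/35) = -1, and (2/35)^5 = -1. Now have -(1/35).
(1/35) = 1. Collecting the sign factors: -1.

-1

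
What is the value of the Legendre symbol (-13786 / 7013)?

Reduce the numerator: -13786 ≡ 240 (mod 7013), so (-13786 / 7013) = (240 / 7013).
Factor out 2: 240 = 2^4·15. Since 7013 ≡ 5 (mod 8), (2 / 7013) = -1, and (2 / 7013)^4 = +1. Now have (15 / 7013).
7013 ≡ 1 (mod 4), so quadratic reciprocity gives (15 / 7013) = (7013 / 15). Reduce: 7013 ≡ 8 (mod 15). Now have (8 / 15).
Factor out 2: 8 = 2^3. Since 15 ≡ 7 (mod 8), (2 / 15) = +1, and (2 / 15)^3 = +1. Now have (1 / 15).
(1 / 15) = 1. Collecting the sign factors: 1.

1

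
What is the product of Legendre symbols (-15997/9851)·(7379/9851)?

By multiplicativity, (-15997·7379/9851) = (-15997/9851)·(7379/9851).
First factor (-15997/9851):
Pull out -1: (-15997/9851) = (-1/9851)·(15997/9851). Since 9851 ≡ 3 (mod 4), (-1/9851) = -1. Now have -(15997/9851).
Reduce the numerator: 15997 ≡ 6146 (mod 9851), so (15997/9851) = (6146/9851).
Factor out 2: 6146 = 2·3073. Since 9851 ≡ 3 (mod 8), (2/9851) = -1. Now have (3073/9851).
3073 ≡ 1 (mod 4), so quadratic reciprocity gives (3073/9851) = (9851/3073). Reduce: 9851 ≡ 632 (mod 3073). Now have (632/3073).
Factor out 2: 632 = 2^3·79. Since 3073 ≡ 1 (mod 8), (2/3073) = +1, and (2/3073)^3 = +1. Now have (79/3073).
3073 ≡ 1 (mod 4), so quadratic reciprocity gives (79/3073) = (3073/79). Reduce: 3073 ≡ 71 (mod 79). Now have (71/79).
Both 71 ≡ 3 and 79 ≡ 3 (mod 4), so reciprocity gives (71/79) = -(79/71). Reduce: 79 ≡ 8 (mod 71). Now have -(8/71).
Factor out 2: 8 = 2^3. Since 71 ≡ 7 (mod 8), (2/71) = +1, and (2/71)^3 = +1. Now have -(1/71).
(1/71) = 1. Collecting the sign factors: -1.
Second factor (7379/9851):
Both 7379 ≡ 3 and 9851 ≡ 3 (mod 4), so reciprocity gives (7379/9851) = -(9851/7379). Reduce: 9851 ≡ 2472 (mod 7379). Now have -(2472/7379).
Factor out 2: 2472 = 2^3·309. Since 7379 ≡ 3 (mod 8), (2/7379) = -1, and (2/7379)^3 = -1. Now have (309/7379).
309 ≡ 1 (mod 4), so quadratic reciprocity gives (309/7379) = (7379/309). Reduce: 7379 ≡ 272 (mod 309). Now have (272/309).
Factor out 2: 272 = 2^4·17. Since 309 ≡ 5 (mod 8), (2/309) = -1, and (2/309)^4 = +1. Now have (17/309).
17 ≡ 1 (mod 4), so quadratic reciprocity gives (17/309) = (309/17). Reduce: 309 ≡ 3 (mod 17). Now have (3/17).
17 ≡ 1 (mod 4), so quadratic reciprocity gives (3/17) = (17/3). Reduce: 17 ≡ 2 (mod 3). Now have (2/3).
Factor out 2: 2 = 2. Since 3 ≡ 3 (mod 8), (2/3) = -1. Now have -(1/3).
(1/3) = 1. Collecting the sign factors: -1.
Product: (-1)·(-1) = 1.

1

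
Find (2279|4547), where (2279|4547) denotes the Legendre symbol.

1

Both 2279 ≡ 3 and 4547 ≡ 3 (mod 4), so reciprocity gives (2279|4547) = -(4547|2279). Reduce: 4547 ≡ 2268 (mod 2279). Now have -(2268|2279).
Factor out 2: 2268 = 2^2·567. Since 2279 ≡ 7 (mod 8), (2|2279) = +1, and (2|2279)^2 = +1. Now have -(567|2279).
Both 567 ≡ 3 and 2279 ≡ 3 (mod 4), so reciprocity gives (567|2279) = -(2279|567). Reduce: 2279 ≡ 11 (mod 567). Now have (11|567).
Both 11 ≡ 3 and 567 ≡ 3 (mod 4), so reciprocity gives (11|567) = -(567|11). Reduce: 567 ≡ 6 (mod 11). Now have -(6|11).
Factor out 2: 6 = 2·3. Since 11 ≡ 3 (mod 8), (2|11) = -1. Now have (3|11).
Both 3 ≡ 3 and 11 ≡ 3 (mod 4), so reciprocity gives (3|11) = -(11|3). Reduce: 11 ≡ 2 (mod 3). Now have -(2|3).
Factor out 2: 2 = 2. Since 3 ≡ 3 (mod 8), (2|3) = -1. Now have (1|3).
(1|3) = 1. Collecting the sign factors: 1.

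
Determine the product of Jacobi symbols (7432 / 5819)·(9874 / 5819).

1

By multiplicativity, (7432·9874 / 5819) = (7432 / 5819)·(9874 / 5819).
First factor (7432 / 5819):
(7432 / 5819)
  = (1613 / 5819)    [7432 ≡ 1613 mod 5819]
  = (5819 / 1613)    [QR: 1613 ≡ 1 mod 4, sign kept]
  = (980 / 1613)    [5819 ≡ 980 mod 1613]
  = (245 / 1613)    [1613 ≡ 5 mod 8 ⇒ (2 / 1613)^2 = +1]
  = (1613 / 245)    [QR: 245 ≡ 1 mod 4, sign kept]
  = (143 / 245)    [1613 ≡ 143 mod 245]
  = (245 / 143)    [QR: 245 ≡ 1 mod 4, sign kept]
  = (102 / 143)    [245 ≡ 102 mod 143]
  = (51 / 143)    [143 ≡ 7 mod 8 ⇒ (2 / 143) = +1]
  = -(143 / 51)    [QR: both ≡ 3 mod 4, sign flips]
  = -(41 / 51)    [143 ≡ 41 mod 51]
  = -(51 / 41)    [QR: 41 ≡ 1 mod 4, sign kept]
  = -(10 / 41)    [51 ≡ 10 mod 41]
  = -(5 / 41)    [41 ≡ 1 mod 8 ⇒ (2 / 41) = +1]
  = -(41 / 5)    [QR: 5 ≡ 1 mod 4, sign kept]
  = -(1 / 5)    [41 ≡ 1 mod 5]
  = -1    [(1 / 5) = 1]
Second factor (9874 / 5819):
(9874 / 5819)
  = (4055 / 5819)    [9874 ≡ 4055 mod 5819]
  = -(5819 / 4055)    [QR: both ≡ 3 mod 4, sign flips]
  = -(1764 / 4055)    [5819 ≡ 1764 mod 4055]
  = -(441 / 4055)    [4055 ≡ 7 mod 8 ⇒ (2 / 4055)^2 = +1]
  = -(4055 / 441)    [QR: 441 ≡ 1 mod 4, sign kept]
  = -(86 / 441)    [4055 ≡ 86 mod 441]
  = -(43 / 441)    [441 ≡ 1 mod 8 ⇒ (2 / 441) = +1]
  = -(441 / 43)    [QR: 441 ≡ 1 mod 4, sign kept]
  = -(11 / 43)    [441 ≡ 11 mod 43]
  = (43 / 11)    [QR: both ≡ 3 mod 4, sign flips]
  = (10 / 11)    [43 ≡ 10 mod 11]
  = -(5 / 11)    [11 ≡ 3 mod 8 ⇒ (2 / 11) = -1]
  = -(11 / 5)    [QR: 5 ≡ 1 mod 4, sign kept]
  = -(1 / 5)    [11 ≡ 1 mod 5]
  = -1    [(1 / 5) = 1]
Product: (-1)·(-1) = 1.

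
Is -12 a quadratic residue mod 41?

no

Reduce the numerator: -12 ≡ 29 (mod 41), so (-12/41) = (29/41).
29 ≡ 1 (mod 4), so quadratic reciprocity gives (29/41) = (41/29). Reduce: 41 ≡ 12 (mod 29). Now have (12/29).
Factor out 2: 12 = 2^2·3. Since 29 ≡ 5 (mod 8), (2/29) = -1, and (2/29)^2 = +1. Now have (3/29).
29 ≡ 1 (mod 4), so quadratic reciprocity gives (3/29) = (29/3). Reduce: 29 ≡ 2 (mod 3). Now have (2/3).
Factor out 2: 2 = 2. Since 3 ≡ 3 (mod 8), (2/3) = -1. Now have -(1/3).
(1/3) = 1. Collecting the sign factors: -1.
The Legendre symbol is -1, so x^2 ≡ -12 (mod 41) has no solution.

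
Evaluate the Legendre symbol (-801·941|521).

-1

By multiplicativity, (-801·941|521) = (-801|521)·(941|521).
First factor (-801|521):
(-801|521)
  = (801|521)    [521 ≡ 1 mod 4 ⇒ (-1|521) = +1]
  = (280|521)    [801 ≡ 280 mod 521]
  = (35|521)    [521 ≡ 1 mod 8 ⇒ (2|521)^3 = +1]
  = (521|35)    [QR: 521 ≡ 1 mod 4, sign kept]
  = (31|35)    [521 ≡ 31 mod 35]
  = -(35|31)    [QR: both ≡ 3 mod 4, sign flips]
  = -(4|31)    [35 ≡ 4 mod 31]
  = -(1|31)    [31 ≡ 7 mod 8 ⇒ (2|31)^2 = +1]
  = -1    [(1|31) = 1]
Second factor (941|521):
(941|521)
  = (420|521)    [941 ≡ 420 mod 521]
  = (105|521)    [521 ≡ 1 mod 8 ⇒ (2|521)^2 = +1]
  = (521|105)    [QR: 105 ≡ 1 mod 4, sign kept]
  = (101|105)    [521 ≡ 101 mod 105]
  = (105|101)    [QR: 101 ≡ 1 mod 4, sign kept]
  = (4|101)    [105 ≡ 4 mod 101]
  = (1|101)    [101 ≡ 5 mod 8 ⇒ (2|101)^2 = +1]
  = 1    [(1|101) = 1]
Product: (-1)·(1) = -1.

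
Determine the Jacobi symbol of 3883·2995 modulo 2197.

By multiplicativity, (3883·2995/2197) = (3883/2197)·(2995/2197).
First factor (3883/2197):
Reduce the numerator: 3883 ≡ 1686 (mod 2197), so (3883/2197) = (1686/2197).
Factor out 2: 1686 = 2·843. Since 2197 ≡ 5 (mod 8), (2/2197) = -1. Now have -(843/2197).
2197 ≡ 1 (mod 4), so quadratic reciprocity gives (843/2197) = (2197/843). Reduce: 2197 ≡ 511 (mod 843). Now have -(511/843).
Both 511 ≡ 3 and 843 ≡ 3 (mod 4), so reciprocity gives (511/843) = -(843/511). Reduce: 843 ≡ 332 (mod 511). Now have (332/511).
Factor out 2: 332 = 2^2·83. Since 511 ≡ 7 (mod 8), (2/511) = +1, and (2/511)^2 = +1. Now have (83/511).
Both 83 ≡ 3 and 511 ≡ 3 (mod 4), so reciprocity gives (83/511) = -(511/83). Reduce: 511 ≡ 13 (mod 83). Now have -(13/83).
13 ≡ 1 (mod 4), so quadratic reciprocity gives (13/83) = (83/13). Reduce: 83 ≡ 5 (mod 13). Now have -(5/13).
5 ≡ 1 (mod 4), so quadratic reciprocity gives (5/13) = (13/5). Reduce: 13 ≡ 3 (mod 5). Now have -(3/5).
5 ≡ 1 (mod 4), so quadratic reciprocity gives (3/5) = (5/3). Reduce: 5 ≡ 2 (mod 3). Now have -(2/3).
Factor out 2: 2 = 2. Since 3 ≡ 3 (mod 8), (2/3) = -1. Now have (1/3).
(1/3) = 1. Collecting the sign factors: 1.
Second factor (2995/2197):
Reduce the numerator: 2995 ≡ 798 (mod 2197), so (2995/2197) = (798/2197).
Factor out 2: 798 = 2·399. Since 2197 ≡ 5 (mod 8), (2/2197) = -1. Now have -(399/2197).
2197 ≡ 1 (mod 4), so quadratic reciprocity gives (399/2197) = (2197/399). Reduce: 2197 ≡ 202 (mod 399). Now have -(202/399).
Factor out 2: 202 = 2·101. Since 399 ≡ 7 (mod 8), (2/399) = +1. Now have -(101/399).
101 ≡ 1 (mod 4), so quadratic reciprocity gives (101/399) = (399/101). Reduce: 399 ≡ 96 (mod 101). Now have -(96/101).
Factor out 2: 96 = 2^5·3. Since 101 ≡ 5 (mod 8), (2/101) = -1, and (2/101)^5 = -1. Now have (3/101).
101 ≡ 1 (mod 4), so quadratic reciprocity gives (3/101) = (101/3). Reduce: 101 ≡ 2 (mod 3). Now have (2/3).
Factor out 2: 2 = 2. Since 3 ≡ 3 (mod 8), (2/3) = -1. Now have -(1/3).
(1/3) = 1. Collecting the sign factors: -1.
Product: (1)·(-1) = -1.

-1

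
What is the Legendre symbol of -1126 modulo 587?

(-1126/587)
  = (48/587)    [-1126 ≡ 48 mod 587]
  = (3/587)    [587 ≡ 3 mod 8 ⇒ (2/587)^4 = +1]
  = -(587/3)    [QR: both ≡ 3 mod 4, sign flips]
  = -(2/3)    [587 ≡ 2 mod 3]
  = (1/3)    [3 ≡ 3 mod 8 ⇒ (2/3) = -1]
  = 1    [(1/3) = 1]

1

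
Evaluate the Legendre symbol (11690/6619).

1

(11690/6619)
  = (5071/6619)    [11690 ≡ 5071 mod 6619]
  = -(6619/5071)    [QR: both ≡ 3 mod 4, sign flips]
  = -(1548/5071)    [6619 ≡ 1548 mod 5071]
  = -(387/5071)    [5071 ≡ 7 mod 8 ⇒ (2/5071)^2 = +1]
  = (5071/387)    [QR: both ≡ 3 mod 4, sign flips]
  = (40/387)    [5071 ≡ 40 mod 387]
  = -(5/387)    [387 ≡ 3 mod 8 ⇒ (2/387)^3 = -1]
  = -(387/5)    [QR: 5 ≡ 1 mod 4, sign kept]
  = -(2/5)    [387 ≡ 2 mod 5]
  = (1/5)    [5 ≡ 5 mod 8 ⇒ (2/5) = -1]
  = 1    [(1/5) = 1]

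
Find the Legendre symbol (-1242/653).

1

(-1242/653)
  = (64/653)    [-1242 ≡ 64 mod 653]
  = (1/653)    [653 ≡ 5 mod 8 ⇒ (2/653)^6 = +1]
  = 1    [(1/653) = 1]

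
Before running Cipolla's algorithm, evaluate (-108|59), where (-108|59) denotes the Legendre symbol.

-1

(-108|59)
  = (10|59)    [-108 ≡ 10 mod 59]
  = -(5|59)    [59 ≡ 3 mod 8 ⇒ (2|59) = -1]
  = -(59|5)    [QR: 5 ≡ 1 mod 4, sign kept]
  = -(4|5)    [59 ≡ 4 mod 5]
  = -(1|5)    [5 ≡ 5 mod 8 ⇒ (2|5)^2 = +1]
  = -1    [(1|5) = 1]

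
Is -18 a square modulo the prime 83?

Reduce the numerator: -18 ≡ 65 (mod 83), so (-18|83) = (65|83).
65 ≡ 1 (mod 4), so quadratic reciprocity gives (65|83) = (83|65). Reduce: 83 ≡ 18 (mod 65). Now have (18|65).
Factor out 2: 18 = 2·9. Since 65 ≡ 1 (mod 8), (2|65) = +1. Now have (9|65).
9 ≡ 1 (mod 4), so quadratic reciprocity gives (9|65) = (65|9). Reduce: 65 ≡ 2 (mod 9). Now have (2|9).
Factor out 2: 2 = 2. Since 9 ≡ 1 (mod 8), (2|9) = +1. Now have (1|9).
(1|9) = 1. Collecting the sign factors: 1.
The Legendre symbol is 1, so x^2 ≡ -18 (mod 83) has solution.

yes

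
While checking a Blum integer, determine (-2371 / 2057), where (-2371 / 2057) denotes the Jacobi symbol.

1

Pull out -1: (-2371 / 2057) = (-1 / 2057)·(2371 / 2057). Since 2057 ≡ 1 (mod 4), (-1 / 2057) = +1. Now have (2371 / 2057).
Reduce the numerator: 2371 ≡ 314 (mod 2057), so (2371 / 2057) = (314 / 2057).
Factor out 2: 314 = 2·157. Since 2057 ≡ 1 (mod 8), (2 / 2057) = +1. Now have (157 / 2057).
157 ≡ 1 (mod 4), so quadratic reciprocity gives (157 / 2057) = (2057 / 157). Reduce: 2057 ≡ 16 (mod 157). Now have (16 / 157).
Factor out 2: 16 = 2^4. Since 157 ≡ 5 (mod 8), (2 / 157) = -1, and (2 / 157)^4 = +1. Now have (1 / 157).
(1 / 157) = 1. Collecting the sign factors: 1.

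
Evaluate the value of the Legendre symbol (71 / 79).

(71 / 79)
  = -(79 / 71)    [QR: both ≡ 3 mod 4, sign flips]
  = -(8 / 71)    [79 ≡ 8 mod 71]
  = -(1 / 71)    [71 ≡ 7 mod 8 ⇒ (2 / 71)^3 = +1]
  = -1    [(1 / 71) = 1]

-1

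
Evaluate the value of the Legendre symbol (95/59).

1

Reduce the numerator: 95 ≡ 36 (mod 59), so (95/59) = (36/59).
Factor out 2: 36 = 2^2·9. Since 59 ≡ 3 (mod 8), (2/59) = -1, and (2/59)^2 = +1. Now have (9/59).
9 ≡ 1 (mod 4), so quadratic reciprocity gives (9/59) = (59/9). Reduce: 59 ≡ 5 (mod 9). Now have (5/9).
5 ≡ 1 (mod 4), so quadratic reciprocity gives (5/9) = (9/5). Reduce: 9 ≡ 4 (mod 5). Now have (4/5).
Factor out 2: 4 = 2^2. Since 5 ≡ 5 (mod 8), (2/5) = -1, and (2/5)^2 = +1. Now have (1/5).
(1/5) = 1. Collecting the sign factors: 1.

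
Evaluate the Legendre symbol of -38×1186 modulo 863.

By multiplicativity, (-38·1186|863) = (-38|863)·(1186|863).
First factor (-38|863):
(-38|863)
  = (825|863)    [-38 ≡ 825 mod 863]
  = (863|825)    [QR: 825 ≡ 1 mod 4, sign kept]
  = (38|825)    [863 ≡ 38 mod 825]
  = (19|825)    [825 ≡ 1 mod 8 ⇒ (2|825) = +1]
  = (825|19)    [QR: 825 ≡ 1 mod 4, sign kept]
  = (8|19)    [825 ≡ 8 mod 19]
  = -(1|19)    [19 ≡ 3 mod 8 ⇒ (2|19)^3 = -1]
  = -1    [(1|19) = 1]
Second factor (1186|863):
(1186|863)
  = (323|863)    [1186 ≡ 323 mod 863]
  = -(863|323)    [QR: both ≡ 3 mod 4, sign flips]
  = -(217|323)    [863 ≡ 217 mod 323]
  = -(323|217)    [QR: 217 ≡ 1 mod 4, sign kept]
  = -(106|217)    [323 ≡ 106 mod 217]
  = -(53|217)    [217 ≡ 1 mod 8 ⇒ (2|217) = +1]
  = -(217|53)    [QR: 53 ≡ 1 mod 4, sign kept]
  = -(5|53)    [217 ≡ 5 mod 53]
  = -(53|5)    [QR: 5 ≡ 1 mod 4, sign kept]
  = -(3|5)    [53 ≡ 3 mod 5]
  = -(5|3)    [QR: 5 ≡ 1 mod 4, sign kept]
  = -(2|3)    [5 ≡ 2 mod 3]
  = (1|3)    [3 ≡ 3 mod 8 ⇒ (2|3) = -1]
  = 1    [(1|3) = 1]
Product: (-1)·(1) = -1.

-1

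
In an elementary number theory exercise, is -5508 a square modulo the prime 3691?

no

(-5508/3691)
  = (1874/3691)    [-5508 ≡ 1874 mod 3691]
  = -(937/3691)    [3691 ≡ 3 mod 8 ⇒ (2/3691) = -1]
  = -(3691/937)    [QR: 937 ≡ 1 mod 4, sign kept]
  = -(880/937)    [3691 ≡ 880 mod 937]
  = -(55/937)    [937 ≡ 1 mod 8 ⇒ (2/937)^4 = +1]
  = -(937/55)    [QR: 937 ≡ 1 mod 4, sign kept]
  = -(2/55)    [937 ≡ 2 mod 55]
  = -(1/55)    [55 ≡ 7 mod 8 ⇒ (2/55) = +1]
  = -1    [(1/55) = 1]
The Legendre symbol is -1, so x^2 ≡ -5508 (mod 3691) has no solution.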